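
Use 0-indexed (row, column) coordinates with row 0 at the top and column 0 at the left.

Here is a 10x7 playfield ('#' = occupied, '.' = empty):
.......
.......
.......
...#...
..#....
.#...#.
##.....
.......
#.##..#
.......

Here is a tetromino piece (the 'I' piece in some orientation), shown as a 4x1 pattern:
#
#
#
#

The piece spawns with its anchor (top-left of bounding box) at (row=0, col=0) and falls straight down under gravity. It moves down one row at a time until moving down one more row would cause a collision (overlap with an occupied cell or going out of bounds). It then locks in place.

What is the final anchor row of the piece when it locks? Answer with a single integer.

Answer: 2

Derivation:
Spawn at (row=0, col=0). Try each row:
  row 0: fits
  row 1: fits
  row 2: fits
  row 3: blocked -> lock at row 2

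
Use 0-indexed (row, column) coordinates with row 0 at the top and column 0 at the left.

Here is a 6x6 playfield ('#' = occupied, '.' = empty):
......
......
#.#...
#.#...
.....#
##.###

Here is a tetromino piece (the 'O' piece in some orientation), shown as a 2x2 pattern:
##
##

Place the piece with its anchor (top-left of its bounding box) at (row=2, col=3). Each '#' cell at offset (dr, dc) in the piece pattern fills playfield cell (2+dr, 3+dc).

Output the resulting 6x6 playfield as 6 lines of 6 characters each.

Fill (2+0,3+0) = (2,3)
Fill (2+0,3+1) = (2,4)
Fill (2+1,3+0) = (3,3)
Fill (2+1,3+1) = (3,4)

Answer: ......
......
#.###.
#.###.
.....#
##.###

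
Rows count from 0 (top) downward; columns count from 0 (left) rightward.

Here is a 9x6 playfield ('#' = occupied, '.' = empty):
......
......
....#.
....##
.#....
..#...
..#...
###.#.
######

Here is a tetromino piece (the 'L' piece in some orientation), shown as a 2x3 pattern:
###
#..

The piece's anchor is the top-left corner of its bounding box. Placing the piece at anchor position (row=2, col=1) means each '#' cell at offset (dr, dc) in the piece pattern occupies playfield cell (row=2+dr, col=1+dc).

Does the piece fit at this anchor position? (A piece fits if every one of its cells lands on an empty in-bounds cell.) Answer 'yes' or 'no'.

Check each piece cell at anchor (2, 1):
  offset (0,0) -> (2,1): empty -> OK
  offset (0,1) -> (2,2): empty -> OK
  offset (0,2) -> (2,3): empty -> OK
  offset (1,0) -> (3,1): empty -> OK
All cells valid: yes

Answer: yes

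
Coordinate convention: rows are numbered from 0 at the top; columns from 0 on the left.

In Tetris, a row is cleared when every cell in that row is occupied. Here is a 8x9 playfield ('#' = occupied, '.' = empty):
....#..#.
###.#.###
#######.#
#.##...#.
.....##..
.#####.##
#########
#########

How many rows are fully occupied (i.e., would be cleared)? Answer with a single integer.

Answer: 2

Derivation:
Check each row:
  row 0: 7 empty cells -> not full
  row 1: 2 empty cells -> not full
  row 2: 1 empty cell -> not full
  row 3: 5 empty cells -> not full
  row 4: 7 empty cells -> not full
  row 5: 2 empty cells -> not full
  row 6: 0 empty cells -> FULL (clear)
  row 7: 0 empty cells -> FULL (clear)
Total rows cleared: 2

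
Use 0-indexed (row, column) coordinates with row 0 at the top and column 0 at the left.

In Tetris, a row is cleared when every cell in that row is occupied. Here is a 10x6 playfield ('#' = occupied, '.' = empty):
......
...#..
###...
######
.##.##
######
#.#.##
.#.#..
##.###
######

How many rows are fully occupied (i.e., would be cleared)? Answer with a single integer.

Answer: 3

Derivation:
Check each row:
  row 0: 6 empty cells -> not full
  row 1: 5 empty cells -> not full
  row 2: 3 empty cells -> not full
  row 3: 0 empty cells -> FULL (clear)
  row 4: 2 empty cells -> not full
  row 5: 0 empty cells -> FULL (clear)
  row 6: 2 empty cells -> not full
  row 7: 4 empty cells -> not full
  row 8: 1 empty cell -> not full
  row 9: 0 empty cells -> FULL (clear)
Total rows cleared: 3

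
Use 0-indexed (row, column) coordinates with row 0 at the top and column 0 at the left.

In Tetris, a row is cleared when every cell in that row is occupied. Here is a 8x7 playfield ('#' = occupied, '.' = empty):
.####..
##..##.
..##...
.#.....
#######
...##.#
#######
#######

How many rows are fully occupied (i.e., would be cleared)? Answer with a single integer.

Answer: 3

Derivation:
Check each row:
  row 0: 3 empty cells -> not full
  row 1: 3 empty cells -> not full
  row 2: 5 empty cells -> not full
  row 3: 6 empty cells -> not full
  row 4: 0 empty cells -> FULL (clear)
  row 5: 4 empty cells -> not full
  row 6: 0 empty cells -> FULL (clear)
  row 7: 0 empty cells -> FULL (clear)
Total rows cleared: 3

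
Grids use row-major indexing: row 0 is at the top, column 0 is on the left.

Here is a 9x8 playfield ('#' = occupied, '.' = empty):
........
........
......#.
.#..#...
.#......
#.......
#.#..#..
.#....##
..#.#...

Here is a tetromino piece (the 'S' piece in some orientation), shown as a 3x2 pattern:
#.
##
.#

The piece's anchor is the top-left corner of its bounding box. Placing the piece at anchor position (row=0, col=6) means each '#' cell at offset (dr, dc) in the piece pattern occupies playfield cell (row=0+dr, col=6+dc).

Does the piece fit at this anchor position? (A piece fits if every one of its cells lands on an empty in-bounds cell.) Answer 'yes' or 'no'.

Check each piece cell at anchor (0, 6):
  offset (0,0) -> (0,6): empty -> OK
  offset (1,0) -> (1,6): empty -> OK
  offset (1,1) -> (1,7): empty -> OK
  offset (2,1) -> (2,7): empty -> OK
All cells valid: yes

Answer: yes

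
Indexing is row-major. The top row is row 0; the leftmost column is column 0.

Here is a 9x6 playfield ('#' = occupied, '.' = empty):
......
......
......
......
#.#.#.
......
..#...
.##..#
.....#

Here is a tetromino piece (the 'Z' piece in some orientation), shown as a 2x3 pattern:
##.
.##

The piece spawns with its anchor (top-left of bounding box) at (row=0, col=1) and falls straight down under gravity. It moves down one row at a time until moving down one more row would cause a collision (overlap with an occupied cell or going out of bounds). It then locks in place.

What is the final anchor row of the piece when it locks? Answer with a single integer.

Spawn at (row=0, col=1). Try each row:
  row 0: fits
  row 1: fits
  row 2: fits
  row 3: blocked -> lock at row 2

Answer: 2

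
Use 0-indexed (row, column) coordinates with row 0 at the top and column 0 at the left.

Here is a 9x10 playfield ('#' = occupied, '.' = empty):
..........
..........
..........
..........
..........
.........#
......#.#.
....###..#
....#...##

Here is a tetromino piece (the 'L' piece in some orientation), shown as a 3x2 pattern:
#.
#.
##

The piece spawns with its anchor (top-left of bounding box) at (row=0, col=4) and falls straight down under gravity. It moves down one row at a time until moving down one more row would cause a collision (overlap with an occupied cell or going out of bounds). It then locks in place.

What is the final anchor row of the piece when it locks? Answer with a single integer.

Answer: 4

Derivation:
Spawn at (row=0, col=4). Try each row:
  row 0: fits
  row 1: fits
  row 2: fits
  row 3: fits
  row 4: fits
  row 5: blocked -> lock at row 4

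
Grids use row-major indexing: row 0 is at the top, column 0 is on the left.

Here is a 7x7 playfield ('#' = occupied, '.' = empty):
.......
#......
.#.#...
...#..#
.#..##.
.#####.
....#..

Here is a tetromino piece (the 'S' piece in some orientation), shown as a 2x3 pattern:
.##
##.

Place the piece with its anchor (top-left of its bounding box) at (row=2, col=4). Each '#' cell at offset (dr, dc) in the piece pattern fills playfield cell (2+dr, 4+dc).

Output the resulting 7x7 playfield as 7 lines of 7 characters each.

Answer: .......
#......
.#.#.##
...####
.#..##.
.#####.
....#..

Derivation:
Fill (2+0,4+1) = (2,5)
Fill (2+0,4+2) = (2,6)
Fill (2+1,4+0) = (3,4)
Fill (2+1,4+1) = (3,5)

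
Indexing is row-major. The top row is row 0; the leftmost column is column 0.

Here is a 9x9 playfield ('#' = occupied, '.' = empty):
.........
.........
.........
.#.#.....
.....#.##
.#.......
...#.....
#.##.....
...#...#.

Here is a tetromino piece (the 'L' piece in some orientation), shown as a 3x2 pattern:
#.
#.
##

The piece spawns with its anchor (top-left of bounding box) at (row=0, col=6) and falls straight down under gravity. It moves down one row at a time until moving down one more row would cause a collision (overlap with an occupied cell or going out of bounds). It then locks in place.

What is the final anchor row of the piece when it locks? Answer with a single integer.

Spawn at (row=0, col=6). Try each row:
  row 0: fits
  row 1: fits
  row 2: blocked -> lock at row 1

Answer: 1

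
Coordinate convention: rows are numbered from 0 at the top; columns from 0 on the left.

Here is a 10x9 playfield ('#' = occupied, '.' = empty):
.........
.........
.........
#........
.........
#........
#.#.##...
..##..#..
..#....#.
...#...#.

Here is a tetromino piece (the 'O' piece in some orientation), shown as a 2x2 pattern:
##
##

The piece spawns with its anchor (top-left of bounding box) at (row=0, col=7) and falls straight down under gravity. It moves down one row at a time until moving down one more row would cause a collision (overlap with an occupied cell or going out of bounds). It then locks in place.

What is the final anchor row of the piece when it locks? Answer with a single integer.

Spawn at (row=0, col=7). Try each row:
  row 0: fits
  row 1: fits
  row 2: fits
  row 3: fits
  row 4: fits
  row 5: fits
  row 6: fits
  row 7: blocked -> lock at row 6

Answer: 6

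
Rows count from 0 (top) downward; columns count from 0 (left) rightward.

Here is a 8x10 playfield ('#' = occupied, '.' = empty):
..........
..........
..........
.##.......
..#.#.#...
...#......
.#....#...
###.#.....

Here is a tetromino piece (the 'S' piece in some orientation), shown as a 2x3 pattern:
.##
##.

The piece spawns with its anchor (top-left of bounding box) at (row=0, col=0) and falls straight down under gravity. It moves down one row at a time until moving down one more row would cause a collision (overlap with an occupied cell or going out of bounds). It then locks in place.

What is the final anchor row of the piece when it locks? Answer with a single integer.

Answer: 1

Derivation:
Spawn at (row=0, col=0). Try each row:
  row 0: fits
  row 1: fits
  row 2: blocked -> lock at row 1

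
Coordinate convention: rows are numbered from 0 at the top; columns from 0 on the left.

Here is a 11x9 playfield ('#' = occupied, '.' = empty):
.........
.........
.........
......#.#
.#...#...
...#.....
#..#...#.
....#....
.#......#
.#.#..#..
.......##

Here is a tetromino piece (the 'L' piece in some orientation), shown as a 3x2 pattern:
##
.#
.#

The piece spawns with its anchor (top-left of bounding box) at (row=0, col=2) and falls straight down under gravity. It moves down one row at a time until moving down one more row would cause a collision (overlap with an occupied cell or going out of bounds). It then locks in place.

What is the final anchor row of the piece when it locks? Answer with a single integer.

Answer: 2

Derivation:
Spawn at (row=0, col=2). Try each row:
  row 0: fits
  row 1: fits
  row 2: fits
  row 3: blocked -> lock at row 2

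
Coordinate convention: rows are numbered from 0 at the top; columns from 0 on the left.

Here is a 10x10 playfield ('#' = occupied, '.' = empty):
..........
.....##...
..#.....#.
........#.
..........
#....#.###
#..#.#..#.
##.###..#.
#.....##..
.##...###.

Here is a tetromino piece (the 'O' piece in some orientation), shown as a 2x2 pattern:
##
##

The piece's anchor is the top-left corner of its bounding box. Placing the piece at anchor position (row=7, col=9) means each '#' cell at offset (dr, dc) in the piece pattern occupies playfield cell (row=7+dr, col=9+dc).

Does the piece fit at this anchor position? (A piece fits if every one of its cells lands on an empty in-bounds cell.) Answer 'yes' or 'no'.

Answer: no

Derivation:
Check each piece cell at anchor (7, 9):
  offset (0,0) -> (7,9): empty -> OK
  offset (0,1) -> (7,10): out of bounds -> FAIL
  offset (1,0) -> (8,9): empty -> OK
  offset (1,1) -> (8,10): out of bounds -> FAIL
All cells valid: no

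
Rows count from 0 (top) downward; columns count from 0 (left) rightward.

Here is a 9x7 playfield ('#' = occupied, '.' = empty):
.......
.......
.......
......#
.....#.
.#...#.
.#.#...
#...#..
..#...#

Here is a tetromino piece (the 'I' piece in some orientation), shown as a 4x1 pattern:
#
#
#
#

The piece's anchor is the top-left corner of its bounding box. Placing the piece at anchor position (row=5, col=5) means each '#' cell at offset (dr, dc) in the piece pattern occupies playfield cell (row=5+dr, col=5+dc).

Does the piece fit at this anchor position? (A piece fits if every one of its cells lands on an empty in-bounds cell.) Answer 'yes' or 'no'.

Check each piece cell at anchor (5, 5):
  offset (0,0) -> (5,5): occupied ('#') -> FAIL
  offset (1,0) -> (6,5): empty -> OK
  offset (2,0) -> (7,5): empty -> OK
  offset (3,0) -> (8,5): empty -> OK
All cells valid: no

Answer: no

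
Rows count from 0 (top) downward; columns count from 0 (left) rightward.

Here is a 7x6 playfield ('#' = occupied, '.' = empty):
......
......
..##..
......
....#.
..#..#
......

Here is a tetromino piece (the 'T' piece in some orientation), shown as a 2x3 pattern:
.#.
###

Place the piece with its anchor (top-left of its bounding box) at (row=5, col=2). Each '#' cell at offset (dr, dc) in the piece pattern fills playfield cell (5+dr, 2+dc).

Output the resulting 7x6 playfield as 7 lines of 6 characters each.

Fill (5+0,2+1) = (5,3)
Fill (5+1,2+0) = (6,2)
Fill (5+1,2+1) = (6,3)
Fill (5+1,2+2) = (6,4)

Answer: ......
......
..##..
......
....#.
..##.#
..###.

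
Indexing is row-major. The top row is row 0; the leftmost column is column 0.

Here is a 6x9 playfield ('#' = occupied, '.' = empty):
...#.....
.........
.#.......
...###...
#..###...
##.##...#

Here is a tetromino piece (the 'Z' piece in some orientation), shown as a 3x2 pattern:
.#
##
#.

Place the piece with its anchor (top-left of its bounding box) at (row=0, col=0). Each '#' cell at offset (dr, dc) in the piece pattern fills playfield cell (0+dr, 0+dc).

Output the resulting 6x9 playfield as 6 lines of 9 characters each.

Fill (0+0,0+1) = (0,1)
Fill (0+1,0+0) = (1,0)
Fill (0+1,0+1) = (1,1)
Fill (0+2,0+0) = (2,0)

Answer: .#.#.....
##.......
##.......
...###...
#..###...
##.##...#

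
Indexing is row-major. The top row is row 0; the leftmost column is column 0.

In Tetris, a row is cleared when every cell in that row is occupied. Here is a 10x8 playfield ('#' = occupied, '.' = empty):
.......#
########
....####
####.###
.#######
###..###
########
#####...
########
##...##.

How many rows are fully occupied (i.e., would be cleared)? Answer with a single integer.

Check each row:
  row 0: 7 empty cells -> not full
  row 1: 0 empty cells -> FULL (clear)
  row 2: 4 empty cells -> not full
  row 3: 1 empty cell -> not full
  row 4: 1 empty cell -> not full
  row 5: 2 empty cells -> not full
  row 6: 0 empty cells -> FULL (clear)
  row 7: 3 empty cells -> not full
  row 8: 0 empty cells -> FULL (clear)
  row 9: 4 empty cells -> not full
Total rows cleared: 3

Answer: 3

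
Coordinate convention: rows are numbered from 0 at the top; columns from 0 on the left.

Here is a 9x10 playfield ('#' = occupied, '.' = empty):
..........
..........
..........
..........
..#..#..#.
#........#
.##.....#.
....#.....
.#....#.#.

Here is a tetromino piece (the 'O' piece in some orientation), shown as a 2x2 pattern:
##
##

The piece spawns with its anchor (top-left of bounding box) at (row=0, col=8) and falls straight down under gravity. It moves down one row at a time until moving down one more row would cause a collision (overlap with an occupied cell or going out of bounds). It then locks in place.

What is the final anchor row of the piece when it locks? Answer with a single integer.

Spawn at (row=0, col=8). Try each row:
  row 0: fits
  row 1: fits
  row 2: fits
  row 3: blocked -> lock at row 2

Answer: 2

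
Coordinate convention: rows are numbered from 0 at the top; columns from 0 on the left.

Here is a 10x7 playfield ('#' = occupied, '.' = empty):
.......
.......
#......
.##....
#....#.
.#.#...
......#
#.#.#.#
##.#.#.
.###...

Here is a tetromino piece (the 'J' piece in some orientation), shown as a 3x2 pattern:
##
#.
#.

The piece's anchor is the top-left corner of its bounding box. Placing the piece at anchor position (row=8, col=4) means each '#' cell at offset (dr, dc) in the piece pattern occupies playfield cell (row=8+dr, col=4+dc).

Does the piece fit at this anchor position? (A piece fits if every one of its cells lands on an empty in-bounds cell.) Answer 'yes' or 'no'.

Check each piece cell at anchor (8, 4):
  offset (0,0) -> (8,4): empty -> OK
  offset (0,1) -> (8,5): occupied ('#') -> FAIL
  offset (1,0) -> (9,4): empty -> OK
  offset (2,0) -> (10,4): out of bounds -> FAIL
All cells valid: no

Answer: no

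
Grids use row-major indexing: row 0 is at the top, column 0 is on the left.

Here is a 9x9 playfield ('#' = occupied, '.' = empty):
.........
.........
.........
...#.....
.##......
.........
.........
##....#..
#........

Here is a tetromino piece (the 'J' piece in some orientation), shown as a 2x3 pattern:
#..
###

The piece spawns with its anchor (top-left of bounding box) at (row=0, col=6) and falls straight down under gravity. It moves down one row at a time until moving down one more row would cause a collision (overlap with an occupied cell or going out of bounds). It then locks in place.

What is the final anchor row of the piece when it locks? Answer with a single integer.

Spawn at (row=0, col=6). Try each row:
  row 0: fits
  row 1: fits
  row 2: fits
  row 3: fits
  row 4: fits
  row 5: fits
  row 6: blocked -> lock at row 5

Answer: 5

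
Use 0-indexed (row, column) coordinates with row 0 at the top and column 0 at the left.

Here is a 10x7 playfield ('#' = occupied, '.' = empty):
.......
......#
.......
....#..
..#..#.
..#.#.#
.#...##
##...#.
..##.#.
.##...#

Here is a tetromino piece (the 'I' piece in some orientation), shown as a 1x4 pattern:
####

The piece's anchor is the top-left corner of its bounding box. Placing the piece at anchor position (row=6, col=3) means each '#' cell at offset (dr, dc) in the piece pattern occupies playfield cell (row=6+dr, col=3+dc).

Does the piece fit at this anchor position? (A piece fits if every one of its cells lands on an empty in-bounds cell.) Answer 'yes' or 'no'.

Check each piece cell at anchor (6, 3):
  offset (0,0) -> (6,3): empty -> OK
  offset (0,1) -> (6,4): empty -> OK
  offset (0,2) -> (6,5): occupied ('#') -> FAIL
  offset (0,3) -> (6,6): occupied ('#') -> FAIL
All cells valid: no

Answer: no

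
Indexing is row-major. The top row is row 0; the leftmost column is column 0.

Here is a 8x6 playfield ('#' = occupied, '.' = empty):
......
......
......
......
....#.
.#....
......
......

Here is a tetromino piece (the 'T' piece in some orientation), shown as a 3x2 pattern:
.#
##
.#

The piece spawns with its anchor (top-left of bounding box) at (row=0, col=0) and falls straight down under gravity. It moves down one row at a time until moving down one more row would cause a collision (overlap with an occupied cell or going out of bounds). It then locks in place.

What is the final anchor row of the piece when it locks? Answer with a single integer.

Spawn at (row=0, col=0). Try each row:
  row 0: fits
  row 1: fits
  row 2: fits
  row 3: blocked -> lock at row 2

Answer: 2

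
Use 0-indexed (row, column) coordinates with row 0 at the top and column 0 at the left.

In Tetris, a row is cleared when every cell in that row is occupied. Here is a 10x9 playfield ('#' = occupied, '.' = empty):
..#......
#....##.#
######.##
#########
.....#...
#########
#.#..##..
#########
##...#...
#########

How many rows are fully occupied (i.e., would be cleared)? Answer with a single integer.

Check each row:
  row 0: 8 empty cells -> not full
  row 1: 5 empty cells -> not full
  row 2: 1 empty cell -> not full
  row 3: 0 empty cells -> FULL (clear)
  row 4: 8 empty cells -> not full
  row 5: 0 empty cells -> FULL (clear)
  row 6: 5 empty cells -> not full
  row 7: 0 empty cells -> FULL (clear)
  row 8: 6 empty cells -> not full
  row 9: 0 empty cells -> FULL (clear)
Total rows cleared: 4

Answer: 4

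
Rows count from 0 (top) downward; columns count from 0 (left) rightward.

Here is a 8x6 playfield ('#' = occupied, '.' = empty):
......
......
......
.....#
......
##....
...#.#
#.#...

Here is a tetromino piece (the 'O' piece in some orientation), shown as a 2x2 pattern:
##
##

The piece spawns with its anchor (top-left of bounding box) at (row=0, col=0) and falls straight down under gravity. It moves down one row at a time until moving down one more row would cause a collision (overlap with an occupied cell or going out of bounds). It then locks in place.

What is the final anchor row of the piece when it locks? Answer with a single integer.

Answer: 3

Derivation:
Spawn at (row=0, col=0). Try each row:
  row 0: fits
  row 1: fits
  row 2: fits
  row 3: fits
  row 4: blocked -> lock at row 3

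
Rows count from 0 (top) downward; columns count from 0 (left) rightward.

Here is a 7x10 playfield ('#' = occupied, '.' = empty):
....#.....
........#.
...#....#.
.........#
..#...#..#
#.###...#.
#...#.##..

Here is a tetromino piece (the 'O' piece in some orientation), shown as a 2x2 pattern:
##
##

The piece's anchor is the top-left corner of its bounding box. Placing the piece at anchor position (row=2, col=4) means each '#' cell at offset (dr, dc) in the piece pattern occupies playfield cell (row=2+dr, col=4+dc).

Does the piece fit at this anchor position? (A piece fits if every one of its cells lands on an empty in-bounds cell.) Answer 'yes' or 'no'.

Check each piece cell at anchor (2, 4):
  offset (0,0) -> (2,4): empty -> OK
  offset (0,1) -> (2,5): empty -> OK
  offset (1,0) -> (3,4): empty -> OK
  offset (1,1) -> (3,5): empty -> OK
All cells valid: yes

Answer: yes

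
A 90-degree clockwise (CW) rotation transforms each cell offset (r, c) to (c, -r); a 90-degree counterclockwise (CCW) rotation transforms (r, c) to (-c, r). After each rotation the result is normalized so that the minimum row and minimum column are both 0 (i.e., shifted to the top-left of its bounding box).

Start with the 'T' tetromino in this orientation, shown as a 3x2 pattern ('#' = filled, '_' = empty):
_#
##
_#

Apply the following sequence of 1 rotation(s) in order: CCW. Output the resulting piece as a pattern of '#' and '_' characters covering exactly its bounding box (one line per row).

Answer: ###
_#_

Derivation:
Start:
_#
##
_#
After rotation 1 (CCW):
###
_#_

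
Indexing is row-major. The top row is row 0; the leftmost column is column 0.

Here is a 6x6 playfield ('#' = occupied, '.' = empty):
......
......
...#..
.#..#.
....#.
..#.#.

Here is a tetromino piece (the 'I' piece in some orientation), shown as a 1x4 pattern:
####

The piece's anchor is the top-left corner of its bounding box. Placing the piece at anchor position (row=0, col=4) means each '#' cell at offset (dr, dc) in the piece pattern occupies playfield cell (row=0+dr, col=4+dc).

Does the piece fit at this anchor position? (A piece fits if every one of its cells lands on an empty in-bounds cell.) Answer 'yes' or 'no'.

Answer: no

Derivation:
Check each piece cell at anchor (0, 4):
  offset (0,0) -> (0,4): empty -> OK
  offset (0,1) -> (0,5): empty -> OK
  offset (0,2) -> (0,6): out of bounds -> FAIL
  offset (0,3) -> (0,7): out of bounds -> FAIL
All cells valid: no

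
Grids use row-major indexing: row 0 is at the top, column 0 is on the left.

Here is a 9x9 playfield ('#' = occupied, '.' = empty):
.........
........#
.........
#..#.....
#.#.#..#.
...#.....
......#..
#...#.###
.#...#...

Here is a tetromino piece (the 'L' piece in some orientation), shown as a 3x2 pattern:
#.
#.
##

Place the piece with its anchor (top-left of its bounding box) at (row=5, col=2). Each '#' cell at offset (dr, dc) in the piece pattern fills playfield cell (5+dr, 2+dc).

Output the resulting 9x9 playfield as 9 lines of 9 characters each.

Fill (5+0,2+0) = (5,2)
Fill (5+1,2+0) = (6,2)
Fill (5+2,2+0) = (7,2)
Fill (5+2,2+1) = (7,3)

Answer: .........
........#
.........
#..#.....
#.#.#..#.
..##.....
..#...#..
#.###.###
.#...#...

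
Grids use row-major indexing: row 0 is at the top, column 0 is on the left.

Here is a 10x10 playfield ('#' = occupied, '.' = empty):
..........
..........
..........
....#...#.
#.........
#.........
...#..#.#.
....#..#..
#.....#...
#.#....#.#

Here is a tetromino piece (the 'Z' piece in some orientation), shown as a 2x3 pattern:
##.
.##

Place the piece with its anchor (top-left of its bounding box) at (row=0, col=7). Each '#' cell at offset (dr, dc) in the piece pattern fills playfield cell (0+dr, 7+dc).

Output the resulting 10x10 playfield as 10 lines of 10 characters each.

Fill (0+0,7+0) = (0,7)
Fill (0+0,7+1) = (0,8)
Fill (0+1,7+1) = (1,8)
Fill (0+1,7+2) = (1,9)

Answer: .......##.
........##
..........
....#...#.
#.........
#.........
...#..#.#.
....#..#..
#.....#...
#.#....#.#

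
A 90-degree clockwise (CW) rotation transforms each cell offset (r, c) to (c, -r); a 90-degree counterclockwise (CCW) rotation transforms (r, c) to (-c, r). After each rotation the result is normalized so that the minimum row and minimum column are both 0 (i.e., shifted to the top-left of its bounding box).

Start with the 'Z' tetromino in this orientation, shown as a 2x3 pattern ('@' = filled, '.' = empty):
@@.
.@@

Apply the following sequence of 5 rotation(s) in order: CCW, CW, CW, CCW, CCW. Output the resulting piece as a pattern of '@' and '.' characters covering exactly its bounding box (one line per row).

Start:
@@.
.@@
After rotation 1 (CCW):
.@
@@
@.
After rotation 2 (CW):
@@.
.@@
After rotation 3 (CW):
.@
@@
@.
After rotation 4 (CCW):
@@.
.@@
After rotation 5 (CCW):
.@
@@
@.

Answer: .@
@@
@.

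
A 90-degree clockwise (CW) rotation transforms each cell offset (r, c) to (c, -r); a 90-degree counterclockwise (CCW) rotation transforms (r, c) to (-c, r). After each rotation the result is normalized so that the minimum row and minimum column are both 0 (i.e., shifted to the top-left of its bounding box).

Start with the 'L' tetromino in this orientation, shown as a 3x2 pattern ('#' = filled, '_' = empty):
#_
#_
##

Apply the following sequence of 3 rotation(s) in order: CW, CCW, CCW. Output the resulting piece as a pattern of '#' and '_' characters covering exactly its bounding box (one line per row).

Answer: __#
###

Derivation:
Start:
#_
#_
##
After rotation 1 (CW):
###
#__
After rotation 2 (CCW):
#_
#_
##
After rotation 3 (CCW):
__#
###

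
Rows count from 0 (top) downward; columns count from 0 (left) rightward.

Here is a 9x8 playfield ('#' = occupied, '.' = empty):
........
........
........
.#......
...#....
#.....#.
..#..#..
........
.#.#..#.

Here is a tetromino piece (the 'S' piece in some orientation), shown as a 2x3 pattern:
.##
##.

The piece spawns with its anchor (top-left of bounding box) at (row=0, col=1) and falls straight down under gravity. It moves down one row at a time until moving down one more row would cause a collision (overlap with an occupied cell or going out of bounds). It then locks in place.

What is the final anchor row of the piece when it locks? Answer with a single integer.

Answer: 1

Derivation:
Spawn at (row=0, col=1). Try each row:
  row 0: fits
  row 1: fits
  row 2: blocked -> lock at row 1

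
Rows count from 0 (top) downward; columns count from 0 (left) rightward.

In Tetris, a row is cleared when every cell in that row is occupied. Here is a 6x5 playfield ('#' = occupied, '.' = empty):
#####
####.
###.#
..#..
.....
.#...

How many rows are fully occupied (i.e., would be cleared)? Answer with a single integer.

Answer: 1

Derivation:
Check each row:
  row 0: 0 empty cells -> FULL (clear)
  row 1: 1 empty cell -> not full
  row 2: 1 empty cell -> not full
  row 3: 4 empty cells -> not full
  row 4: 5 empty cells -> not full
  row 5: 4 empty cells -> not full
Total rows cleared: 1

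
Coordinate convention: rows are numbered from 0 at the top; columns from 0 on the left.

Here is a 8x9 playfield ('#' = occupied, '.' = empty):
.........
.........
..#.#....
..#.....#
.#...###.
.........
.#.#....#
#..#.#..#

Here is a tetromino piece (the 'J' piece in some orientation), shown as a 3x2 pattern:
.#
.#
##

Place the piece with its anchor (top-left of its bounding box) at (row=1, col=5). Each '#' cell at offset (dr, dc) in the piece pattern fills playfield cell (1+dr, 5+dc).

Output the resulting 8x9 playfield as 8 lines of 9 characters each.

Fill (1+0,5+1) = (1,6)
Fill (1+1,5+1) = (2,6)
Fill (1+2,5+0) = (3,5)
Fill (1+2,5+1) = (3,6)

Answer: .........
......#..
..#.#.#..
..#..##.#
.#...###.
.........
.#.#....#
#..#.#..#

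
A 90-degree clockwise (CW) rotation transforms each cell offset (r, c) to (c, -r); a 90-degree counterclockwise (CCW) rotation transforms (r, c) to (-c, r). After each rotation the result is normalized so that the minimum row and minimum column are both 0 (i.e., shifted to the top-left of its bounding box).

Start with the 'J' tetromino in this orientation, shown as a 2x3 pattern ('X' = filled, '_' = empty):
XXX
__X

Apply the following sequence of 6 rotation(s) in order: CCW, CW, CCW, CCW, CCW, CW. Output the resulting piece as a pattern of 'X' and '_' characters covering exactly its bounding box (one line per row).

Answer: X__
XXX

Derivation:
Start:
XXX
__X
After rotation 1 (CCW):
XX
X_
X_
After rotation 2 (CW):
XXX
__X
After rotation 3 (CCW):
XX
X_
X_
After rotation 4 (CCW):
X__
XXX
After rotation 5 (CCW):
_X
_X
XX
After rotation 6 (CW):
X__
XXX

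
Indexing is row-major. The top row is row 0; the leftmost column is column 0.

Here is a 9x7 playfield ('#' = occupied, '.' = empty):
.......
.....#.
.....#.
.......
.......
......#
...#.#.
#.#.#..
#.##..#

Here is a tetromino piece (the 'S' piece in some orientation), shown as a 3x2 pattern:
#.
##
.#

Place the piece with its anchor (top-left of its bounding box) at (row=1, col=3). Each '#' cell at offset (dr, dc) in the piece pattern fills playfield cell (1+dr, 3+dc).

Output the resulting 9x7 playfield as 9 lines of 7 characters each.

Fill (1+0,3+0) = (1,3)
Fill (1+1,3+0) = (2,3)
Fill (1+1,3+1) = (2,4)
Fill (1+2,3+1) = (3,4)

Answer: .......
...#.#.
...###.
....#..
.......
......#
...#.#.
#.#.#..
#.##..#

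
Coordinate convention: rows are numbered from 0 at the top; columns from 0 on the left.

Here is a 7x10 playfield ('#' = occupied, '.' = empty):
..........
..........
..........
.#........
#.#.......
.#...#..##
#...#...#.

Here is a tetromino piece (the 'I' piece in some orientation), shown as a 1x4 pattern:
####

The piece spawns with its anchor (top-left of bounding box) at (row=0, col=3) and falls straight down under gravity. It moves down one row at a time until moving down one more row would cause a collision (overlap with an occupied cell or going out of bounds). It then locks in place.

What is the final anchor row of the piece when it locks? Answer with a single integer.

Spawn at (row=0, col=3). Try each row:
  row 0: fits
  row 1: fits
  row 2: fits
  row 3: fits
  row 4: fits
  row 5: blocked -> lock at row 4

Answer: 4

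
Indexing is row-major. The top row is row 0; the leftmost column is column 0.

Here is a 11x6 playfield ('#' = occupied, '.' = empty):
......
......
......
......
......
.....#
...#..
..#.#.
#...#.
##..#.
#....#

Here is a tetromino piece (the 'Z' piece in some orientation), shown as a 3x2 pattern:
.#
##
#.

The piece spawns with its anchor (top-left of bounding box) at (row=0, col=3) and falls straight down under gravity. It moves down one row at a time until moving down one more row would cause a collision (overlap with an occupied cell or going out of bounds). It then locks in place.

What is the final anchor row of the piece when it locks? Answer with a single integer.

Spawn at (row=0, col=3). Try each row:
  row 0: fits
  row 1: fits
  row 2: fits
  row 3: fits
  row 4: blocked -> lock at row 3

Answer: 3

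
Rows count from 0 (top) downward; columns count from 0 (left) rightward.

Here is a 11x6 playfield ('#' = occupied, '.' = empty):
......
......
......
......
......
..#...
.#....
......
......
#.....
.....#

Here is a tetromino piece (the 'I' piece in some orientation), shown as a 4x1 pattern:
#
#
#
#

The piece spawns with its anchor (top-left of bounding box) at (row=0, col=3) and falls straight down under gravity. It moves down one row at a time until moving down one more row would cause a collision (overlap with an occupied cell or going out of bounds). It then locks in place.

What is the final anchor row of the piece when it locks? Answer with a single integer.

Spawn at (row=0, col=3). Try each row:
  row 0: fits
  row 1: fits
  row 2: fits
  row 3: fits
  row 4: fits
  row 5: fits
  row 6: fits
  row 7: fits
  row 8: blocked -> lock at row 7

Answer: 7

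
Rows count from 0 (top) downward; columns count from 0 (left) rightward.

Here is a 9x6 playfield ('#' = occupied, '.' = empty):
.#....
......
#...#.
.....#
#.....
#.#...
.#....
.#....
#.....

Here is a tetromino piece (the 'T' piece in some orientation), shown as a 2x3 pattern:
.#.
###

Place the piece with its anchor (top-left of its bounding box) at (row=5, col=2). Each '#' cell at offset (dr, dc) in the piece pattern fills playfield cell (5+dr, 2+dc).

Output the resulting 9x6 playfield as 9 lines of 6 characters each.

Answer: .#....
......
#...#.
.....#
#.....
#.##..
.####.
.#....
#.....

Derivation:
Fill (5+0,2+1) = (5,3)
Fill (5+1,2+0) = (6,2)
Fill (5+1,2+1) = (6,3)
Fill (5+1,2+2) = (6,4)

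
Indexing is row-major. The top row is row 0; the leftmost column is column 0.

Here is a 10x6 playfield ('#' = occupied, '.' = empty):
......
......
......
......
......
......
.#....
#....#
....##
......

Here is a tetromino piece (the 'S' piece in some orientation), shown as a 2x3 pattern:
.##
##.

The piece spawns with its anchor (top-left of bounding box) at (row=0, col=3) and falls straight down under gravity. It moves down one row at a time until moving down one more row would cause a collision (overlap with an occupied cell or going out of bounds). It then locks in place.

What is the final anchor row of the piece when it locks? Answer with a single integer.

Spawn at (row=0, col=3). Try each row:
  row 0: fits
  row 1: fits
  row 2: fits
  row 3: fits
  row 4: fits
  row 5: fits
  row 6: fits
  row 7: blocked -> lock at row 6

Answer: 6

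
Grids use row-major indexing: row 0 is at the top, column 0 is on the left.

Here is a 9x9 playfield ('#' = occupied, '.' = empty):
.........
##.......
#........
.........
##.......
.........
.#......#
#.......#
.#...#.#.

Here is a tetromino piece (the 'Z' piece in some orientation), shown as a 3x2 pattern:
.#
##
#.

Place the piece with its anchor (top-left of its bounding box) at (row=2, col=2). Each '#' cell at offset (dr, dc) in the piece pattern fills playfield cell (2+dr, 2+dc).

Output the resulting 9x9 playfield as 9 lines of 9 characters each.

Fill (2+0,2+1) = (2,3)
Fill (2+1,2+0) = (3,2)
Fill (2+1,2+1) = (3,3)
Fill (2+2,2+0) = (4,2)

Answer: .........
##.......
#..#.....
..##.....
###......
.........
.#......#
#.......#
.#...#.#.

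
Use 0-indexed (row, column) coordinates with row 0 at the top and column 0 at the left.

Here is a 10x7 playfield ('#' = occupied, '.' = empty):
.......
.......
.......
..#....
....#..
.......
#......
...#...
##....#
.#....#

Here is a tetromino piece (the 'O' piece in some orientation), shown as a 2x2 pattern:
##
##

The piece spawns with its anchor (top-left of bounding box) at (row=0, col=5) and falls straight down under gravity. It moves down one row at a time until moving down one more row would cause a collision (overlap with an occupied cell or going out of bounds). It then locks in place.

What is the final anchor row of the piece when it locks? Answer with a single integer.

Answer: 6

Derivation:
Spawn at (row=0, col=5). Try each row:
  row 0: fits
  row 1: fits
  row 2: fits
  row 3: fits
  row 4: fits
  row 5: fits
  row 6: fits
  row 7: blocked -> lock at row 6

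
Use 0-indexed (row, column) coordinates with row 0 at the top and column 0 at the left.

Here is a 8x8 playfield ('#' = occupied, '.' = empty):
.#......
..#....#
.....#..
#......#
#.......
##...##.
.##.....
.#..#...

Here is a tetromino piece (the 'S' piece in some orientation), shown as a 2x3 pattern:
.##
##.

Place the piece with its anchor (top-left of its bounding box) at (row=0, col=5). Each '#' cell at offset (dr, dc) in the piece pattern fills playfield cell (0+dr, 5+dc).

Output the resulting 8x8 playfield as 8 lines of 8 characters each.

Answer: .#....##
..#..###
.....#..
#......#
#.......
##...##.
.##.....
.#..#...

Derivation:
Fill (0+0,5+1) = (0,6)
Fill (0+0,5+2) = (0,7)
Fill (0+1,5+0) = (1,5)
Fill (0+1,5+1) = (1,6)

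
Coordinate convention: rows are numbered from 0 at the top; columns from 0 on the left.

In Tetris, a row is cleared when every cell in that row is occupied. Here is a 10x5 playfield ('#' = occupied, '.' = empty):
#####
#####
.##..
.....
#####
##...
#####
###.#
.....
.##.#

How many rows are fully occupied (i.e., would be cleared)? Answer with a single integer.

Check each row:
  row 0: 0 empty cells -> FULL (clear)
  row 1: 0 empty cells -> FULL (clear)
  row 2: 3 empty cells -> not full
  row 3: 5 empty cells -> not full
  row 4: 0 empty cells -> FULL (clear)
  row 5: 3 empty cells -> not full
  row 6: 0 empty cells -> FULL (clear)
  row 7: 1 empty cell -> not full
  row 8: 5 empty cells -> not full
  row 9: 2 empty cells -> not full
Total rows cleared: 4

Answer: 4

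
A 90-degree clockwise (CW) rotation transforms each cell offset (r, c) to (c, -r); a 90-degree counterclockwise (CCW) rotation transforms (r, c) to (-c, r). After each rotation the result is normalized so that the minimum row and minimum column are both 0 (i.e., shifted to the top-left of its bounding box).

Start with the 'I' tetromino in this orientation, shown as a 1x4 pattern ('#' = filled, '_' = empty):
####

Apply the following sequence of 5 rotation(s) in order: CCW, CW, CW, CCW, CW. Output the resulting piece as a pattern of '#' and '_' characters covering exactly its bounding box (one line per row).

Answer: #
#
#
#

Derivation:
Start:
####
After rotation 1 (CCW):
#
#
#
#
After rotation 2 (CW):
####
After rotation 3 (CW):
#
#
#
#
After rotation 4 (CCW):
####
After rotation 5 (CW):
#
#
#
#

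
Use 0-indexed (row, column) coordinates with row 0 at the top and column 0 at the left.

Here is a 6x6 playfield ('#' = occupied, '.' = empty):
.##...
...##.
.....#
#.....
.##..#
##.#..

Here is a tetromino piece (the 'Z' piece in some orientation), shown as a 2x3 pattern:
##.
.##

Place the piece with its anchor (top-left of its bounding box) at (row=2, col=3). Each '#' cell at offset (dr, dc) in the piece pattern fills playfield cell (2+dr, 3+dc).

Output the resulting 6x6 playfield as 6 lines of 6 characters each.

Answer: .##...
...##.
...###
#...##
.##..#
##.#..

Derivation:
Fill (2+0,3+0) = (2,3)
Fill (2+0,3+1) = (2,4)
Fill (2+1,3+1) = (3,4)
Fill (2+1,3+2) = (3,5)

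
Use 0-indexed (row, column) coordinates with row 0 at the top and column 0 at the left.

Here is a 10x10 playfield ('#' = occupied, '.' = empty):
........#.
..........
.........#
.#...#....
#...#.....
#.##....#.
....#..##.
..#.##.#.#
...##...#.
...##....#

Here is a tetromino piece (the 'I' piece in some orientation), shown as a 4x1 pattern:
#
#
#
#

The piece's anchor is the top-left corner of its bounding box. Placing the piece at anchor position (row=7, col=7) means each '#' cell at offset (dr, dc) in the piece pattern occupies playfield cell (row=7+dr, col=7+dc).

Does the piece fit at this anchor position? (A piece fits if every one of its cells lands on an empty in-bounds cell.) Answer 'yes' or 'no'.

Check each piece cell at anchor (7, 7):
  offset (0,0) -> (7,7): occupied ('#') -> FAIL
  offset (1,0) -> (8,7): empty -> OK
  offset (2,0) -> (9,7): empty -> OK
  offset (3,0) -> (10,7): out of bounds -> FAIL
All cells valid: no

Answer: no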